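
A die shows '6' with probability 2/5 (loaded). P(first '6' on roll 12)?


Geometric: P(X=12) = (1-p)^(k-1)×p = (3/5)^11×2/5 = 354294/244140625

P(X=12) = 354294/244140625 ≈ 0.15%


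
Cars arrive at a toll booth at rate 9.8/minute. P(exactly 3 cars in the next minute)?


Poisson(λ=9.8): P(X=3) = e^(-λ)×λ^k/k!
= e^(-9.8) × 9.8^3 / 3!
≈ 5.545159943e-05 × 941.192 / 6 ≈ 0.008698

P(X=3) ≈ 0.008698 ≈ 0.87%


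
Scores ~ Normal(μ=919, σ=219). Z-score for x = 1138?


z = (x - μ)/σ = (1138 - 919)/219 = 1.0

z = 1.0


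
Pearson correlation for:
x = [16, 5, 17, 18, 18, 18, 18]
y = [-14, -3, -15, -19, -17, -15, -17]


n=7, Σx=110, Σy=-100, Σxy=-1718, Σx²=1866, Σy²=1594
r = (7×(-1718) - 110×(-100))/√((7×1866 - 110²)(7×1594 - (-100)²))
= -1026/√(962×1158) = -1026/√1113996 ≈ -1026/1055.4601 ≈ -0.9721

r ≈ -0.9721


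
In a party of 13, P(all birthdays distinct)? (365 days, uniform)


P(all different) = Π(365-i)/365 for i=0..12
= (365/365)×(364/365)×...×(353/365)
= 0.805590

P ≈ 0.8056 ≈ 80.56%


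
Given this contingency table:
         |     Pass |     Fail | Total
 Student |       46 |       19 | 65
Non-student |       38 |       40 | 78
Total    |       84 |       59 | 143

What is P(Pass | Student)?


P(Pass | Student) = 46/(46+19) = 46/65

P(Pass|Student) = 46/65 ≈ 70.77%


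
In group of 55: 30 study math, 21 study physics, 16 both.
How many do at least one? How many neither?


|A∪B| = 30+21-16 = 35
Neither = 55-35 = 20

At least one: 35; Neither: 20


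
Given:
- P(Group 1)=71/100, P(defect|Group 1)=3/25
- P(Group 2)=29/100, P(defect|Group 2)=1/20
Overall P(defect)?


P(B) = Σ P(B|Aᵢ)×P(Aᵢ)
  3/25×71/100 = 213/2500
  1/20×29/100 = 29/2000
Sum = 997/10000

P(defect) = 997/10000 ≈ 9.97%


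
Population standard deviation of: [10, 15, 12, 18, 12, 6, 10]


Mean = 83/7
  (10-83/7)²=169/49
  (15-83/7)²=484/49
  (12-83/7)²=1/49
  (18-83/7)²=1849/49
  (12-83/7)²=1/49
  (6-83/7)²=1681/49
  (10-83/7)²=169/49
Σ(x-μ)² = 622/7
σ² = (622/7)/7 = 622/49

σ = √(622/49) ≈ 3.5628


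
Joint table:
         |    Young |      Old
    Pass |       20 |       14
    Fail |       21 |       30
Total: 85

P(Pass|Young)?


P(Pass|Young) = 20/(20+21) = 20/41

P = 20/41 ≈ 48.78%


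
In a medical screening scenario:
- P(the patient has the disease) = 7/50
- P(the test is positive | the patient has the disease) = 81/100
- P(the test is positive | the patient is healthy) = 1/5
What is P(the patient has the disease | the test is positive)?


Using Bayes' theorem:
P(A|B) = P(B|A)·P(A) / P(B)

P(the test is positive) = 81/100 × 7/50 + 1/5 × 43/50
= 567/5000 + 43/250 = 1427/5000

P(the patient has the disease|the test is positive) = (567/5000) / (1427/5000) = 567/1427

P(the patient has the disease|the test is positive) = 567/1427 ≈ 39.73%


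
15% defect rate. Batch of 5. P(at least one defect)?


P(all good) = (17/20)^5 = 1419857/3200000
P(≥1 defect) = 1780143/3200000

P = 1780143/3200000 ≈ 55.63%


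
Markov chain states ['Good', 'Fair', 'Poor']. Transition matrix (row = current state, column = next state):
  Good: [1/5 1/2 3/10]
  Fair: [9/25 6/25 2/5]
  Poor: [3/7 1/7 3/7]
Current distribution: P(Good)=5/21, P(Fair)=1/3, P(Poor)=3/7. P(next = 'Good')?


P(next=Good) = Σᵢ P(now=i)×P(i→Good)
= 5/21×1/5 + 1/3×9/25 + 3/7×3/7
= 1/21 + 3/25 + 9/49 = 1291/3675

P = 1291/3675 ≈ 0.3513


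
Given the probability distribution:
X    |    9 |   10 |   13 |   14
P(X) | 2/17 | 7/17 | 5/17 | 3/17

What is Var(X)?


E[X] = 195/17
E[X²] = 135
Var(X) = E[X²] - (E[X])² = 135 - 38025/289 = 990/289

Var(X) = 990/289 ≈ 3.4256


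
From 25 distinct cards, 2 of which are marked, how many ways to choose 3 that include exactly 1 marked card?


Choose 1 of the 2 marked cards and 2 of the other 23 cards:
C(2,1)×C(23,2) = 2×253 = 506

506


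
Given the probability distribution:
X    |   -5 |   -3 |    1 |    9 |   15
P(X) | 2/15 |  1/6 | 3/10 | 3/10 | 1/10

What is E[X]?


E[X] = Σ x·P(X=x)
= (-5)×(2/15) + (-3)×(1/6) + (1)×(3/10) + (9)×(3/10) + (15)×(1/10)
= 10/3

E[X] = 10/3


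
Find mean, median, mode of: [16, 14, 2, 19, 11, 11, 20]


Sorted: [2, 11, 11, 14, 16, 19, 20]
Mean = 93/7
Median = 14
Freq: {16: 1, 14: 1, 2: 1, 19: 1, 11: 2, 20: 1}
Mode: [11]

Mean=93/7, Median=14, Mode=11


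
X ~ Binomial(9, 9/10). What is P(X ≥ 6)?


P(X ≥ 6) = Σ P(X=i) for i=6..9
P(X=6) = 11160261/250000000
P(X=7) = 43046721/250000000
P(X=8) = 387420489/1000000000
P(X=9) = 387420489/1000000000
Sum = 495834453/500000000

P(X ≥ 6) = 495834453/500000000 ≈ 99.17%


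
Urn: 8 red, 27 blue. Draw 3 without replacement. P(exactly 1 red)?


Hypergeometric: C(8,1)×C(27,2)/C(35,3)
= 8×351/6545 = 2808/6545

P(X=1) = 2808/6545 ≈ 42.90%


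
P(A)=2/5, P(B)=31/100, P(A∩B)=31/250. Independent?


P(A)×P(B) = 31/250
P(A∩B) = 31/250
Equal ✓ → Independent

Yes, independent


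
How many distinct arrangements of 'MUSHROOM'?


Letters: 8, freq: {'M': 2, 'U': 1, 'S': 1, 'H': 1, 'R': 1, 'O': 2}
8!/(2!×1!×1!×1!×1!×2!) = 40320/4 = 10080

10080


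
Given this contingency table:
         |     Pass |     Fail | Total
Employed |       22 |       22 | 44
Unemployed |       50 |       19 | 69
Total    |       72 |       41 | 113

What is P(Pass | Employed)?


P(Pass | Employed) = 22/(22+22) = 22/44 = 1/2

P(Pass|Employed) = 1/2 ≈ 50.00%


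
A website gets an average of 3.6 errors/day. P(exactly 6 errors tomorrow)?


Poisson(λ=3.6): P(X=6) = e^(-λ)×λ^k/k!
= e^(-3.6) × 3.6^6 / 6!
≈ 0.02732372245 × 2176.782336 / 720 ≈ 0.082608

P(X=6) ≈ 0.082608 ≈ 8.26%


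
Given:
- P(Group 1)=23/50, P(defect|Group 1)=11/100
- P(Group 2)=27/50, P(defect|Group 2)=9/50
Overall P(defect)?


P(B) = Σ P(B|Aᵢ)×P(Aᵢ)
  11/100×23/50 = 253/5000
  9/50×27/50 = 243/2500
Sum = 739/5000

P(defect) = 739/5000 ≈ 14.78%


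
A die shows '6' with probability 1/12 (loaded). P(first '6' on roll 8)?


Geometric: P(X=8) = (1-p)^(k-1)×p = (11/12)^7×1/12 = 19487171/429981696

P(X=8) = 19487171/429981696 ≈ 4.53%


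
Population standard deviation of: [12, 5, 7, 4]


Mean = 28/4 = 7
  (12-7)²=25
  (5-7)²=4
  (7-7)²=0
  (4-7)²=9
Σ(x-μ)² = 38
σ² = 38/4 = 19/2

σ = √(19/2) ≈ 3.0822


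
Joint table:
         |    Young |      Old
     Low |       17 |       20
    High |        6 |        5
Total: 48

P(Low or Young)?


P(Low∨Young) = P(Low) + P(Young) - P(Low∧Young)
= (37 + 23 - 17)/48 = 43/48

P = 43/48 ≈ 89.58%


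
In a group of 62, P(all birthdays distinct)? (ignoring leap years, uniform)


P(all different) = Π(365-i)/365 for i=0..61
= (365/365)×(364/365)×...×(304/365)
= 0.004090

P ≈ 0.0041 ≈ 0.41%


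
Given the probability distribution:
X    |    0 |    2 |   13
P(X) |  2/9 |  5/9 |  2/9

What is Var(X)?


E[X] = 4
E[X²] = 358/9
Var(X) = E[X²] - (E[X])² = 358/9 - 16 = 214/9

Var(X) = 214/9 ≈ 23.7778


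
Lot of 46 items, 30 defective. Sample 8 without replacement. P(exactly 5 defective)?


Hypergeometric: C(30,5)×C(16,3)/C(46,8)
= 142506×560/260932815 = 136416/446039

P(X=5) = 136416/446039 ≈ 30.58%


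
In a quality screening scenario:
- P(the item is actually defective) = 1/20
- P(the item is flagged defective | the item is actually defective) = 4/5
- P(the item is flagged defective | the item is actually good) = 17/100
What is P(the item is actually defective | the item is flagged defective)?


Using Bayes' theorem:
P(A|B) = P(B|A)·P(A) / P(B)

P(the item is flagged defective) = 4/5 × 1/20 + 17/100 × 19/20
= 1/25 + 323/2000 = 403/2000

P(the item is actually defective|the item is flagged defective) = (1/25) / (403/2000) = 80/403

P(the item is actually defective|the item is flagged defective) = 80/403 ≈ 19.85%


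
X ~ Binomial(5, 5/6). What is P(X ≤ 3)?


P(X ≤ 3) = Σ P(X=i) for i=0..3
P(X=0) = 1/7776
P(X=1) = 25/7776
P(X=2) = 125/3888
P(X=3) = 625/3888
Sum = 763/3888

P(X ≤ 3) = 763/3888 ≈ 19.62%


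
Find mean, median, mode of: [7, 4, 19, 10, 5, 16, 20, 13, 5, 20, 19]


Sorted: [4, 5, 5, 7, 10, 13, 16, 19, 19, 20, 20]
Mean = 138/11
Median = 13
Freq: {7: 1, 4: 1, 19: 2, 10: 1, 5: 2, 16: 1, 20: 2, 13: 1}
Mode: [5, 19, 20]

Mean=138/11, Median=13, Mode=[5, 19, 20]


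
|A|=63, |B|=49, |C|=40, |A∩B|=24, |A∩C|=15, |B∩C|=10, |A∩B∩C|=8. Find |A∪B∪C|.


|A∪B∪C| = 63+49+40-24-15-10+8 = 111

|A∪B∪C| = 111


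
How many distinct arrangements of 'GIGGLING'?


Letters: 8, freq: {'G': 4, 'I': 2, 'L': 1, 'N': 1}
8!/(4!×2!×1!×1!) = 40320/48 = 840

840


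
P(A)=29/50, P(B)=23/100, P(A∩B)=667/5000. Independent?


P(A)×P(B) = 667/5000
P(A∩B) = 667/5000
Equal ✓ → Independent

Yes, independent


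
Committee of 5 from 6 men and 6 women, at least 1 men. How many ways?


Count by #men:
  1M,4W: C(6,1)×C(6,4)=90
  2M,3W: C(6,2)×C(6,3)=300
  3M,2W: C(6,3)×C(6,2)=300
  4M,1W: C(6,4)×C(6,1)=90
  5M,0W: C(6,5)×C(6,0)=6
Total = 786

786


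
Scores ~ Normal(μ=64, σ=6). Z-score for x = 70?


z = (x - μ)/σ = (70 - 64)/6 = 1.0

z = 1.0


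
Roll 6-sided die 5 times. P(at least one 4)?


P(no 4)^5 = (5/6)^5 = 3125/7776
P(≥1) = 1 - 3125/7776 = 4651/7776

P = 4651/7776 ≈ 59.81%


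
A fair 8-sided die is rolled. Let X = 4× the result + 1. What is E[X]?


E[die] = (1+8)/2 = 9/2
E[X] = 4×9/2 + 1 = 19

E[X] = 19


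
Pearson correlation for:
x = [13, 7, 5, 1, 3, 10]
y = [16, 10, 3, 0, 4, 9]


n=6, Σx=39, Σy=42, Σxy=395, Σx²=353, Σy²=462
r = (6×395 - 39×42)/√((6×353 - 39²)(6×462 - 42²))
= 732/√(597×1008) = 732/√601776 ≈ 732/775.7422 ≈ 0.9436

r ≈ 0.9436


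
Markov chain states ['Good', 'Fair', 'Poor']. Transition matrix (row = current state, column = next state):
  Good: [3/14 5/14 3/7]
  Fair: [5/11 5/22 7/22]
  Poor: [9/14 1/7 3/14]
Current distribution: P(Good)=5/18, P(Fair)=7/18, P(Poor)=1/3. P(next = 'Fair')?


P(next=Fair) = Σᵢ P(now=i)×P(i→Fair)
= 5/18×5/14 + 7/18×5/22 + 1/3×1/7
= 25/252 + 35/396 + 1/21 = 163/693

P = 163/693 ≈ 0.2352


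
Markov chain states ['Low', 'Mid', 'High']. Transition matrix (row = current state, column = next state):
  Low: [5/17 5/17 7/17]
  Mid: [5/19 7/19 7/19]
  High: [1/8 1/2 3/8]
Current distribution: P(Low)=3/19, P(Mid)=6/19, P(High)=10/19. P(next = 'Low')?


P(next=Low) = Σᵢ P(now=i)×P(i→Low)
= 3/19×5/17 + 6/19×5/19 + 10/19×1/8
= 15/323 + 30/361 + 5/76 = 4795/24548

P = 4795/24548 ≈ 0.1953


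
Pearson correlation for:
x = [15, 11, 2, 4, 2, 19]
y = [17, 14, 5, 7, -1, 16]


n=6, Σx=53, Σy=58, Σxy=749, Σx²=731, Σy²=816
r = (6×749 - 53×58)/√((6×731 - 53²)(6×816 - 58²))
= 1420/√(1577×1532) = 1420/√2415964 ≈ 1420/1554.3372 ≈ 0.9136

r ≈ 0.9136


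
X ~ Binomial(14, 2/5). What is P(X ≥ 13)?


P(X ≥ 13) = Σ P(X=i) for i=13..14
P(X=13) = 344064/6103515625
P(X=14) = 16384/6103515625
Sum = 360448/6103515625

P(X ≥ 13) = 360448/6103515625 ≈ 0.01%


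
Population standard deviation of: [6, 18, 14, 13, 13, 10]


Mean = 74/6 = 37/3
  (6-37/3)²=361/9
  (18-37/3)²=289/9
  (14-37/3)²=25/9
  (13-37/3)²=4/9
  (13-37/3)²=4/9
  (10-37/3)²=49/9
Σ(x-μ)² = 244/3
σ² = (244/3)/6 = 122/9

σ = √(122/9) ≈ 3.6818


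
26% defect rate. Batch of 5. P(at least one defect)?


P(all good) = (37/50)^5 = 69343957/312500000
P(≥1 defect) = 243156043/312500000

P = 243156043/312500000 ≈ 77.81%


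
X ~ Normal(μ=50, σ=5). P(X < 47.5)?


z = (47.5-50)/5 = -0.5
P(Z < -0.5) = 0.3085

P(X < 47.5) ≈ 0.3085


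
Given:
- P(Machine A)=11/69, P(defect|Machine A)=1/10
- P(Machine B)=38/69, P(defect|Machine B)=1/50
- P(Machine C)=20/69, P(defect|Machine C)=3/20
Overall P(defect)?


P(B) = Σ P(B|Aᵢ)×P(Aᵢ)
  1/10×11/69 = 11/690
  1/50×38/69 = 19/1725
  3/20×20/69 = 1/23
Sum = 81/1150

P(defect) = 81/1150 ≈ 7.04%


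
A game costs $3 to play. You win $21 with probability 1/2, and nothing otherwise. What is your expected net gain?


E[gain] = (21-3)×1/2 + (-3)×1/2
= 9 - 3/2 = 15/2

Expected net gain = $15/2 ≈ $7.50


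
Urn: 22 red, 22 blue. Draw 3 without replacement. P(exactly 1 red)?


Hypergeometric: C(22,1)×C(22,2)/C(44,3)
= 22×231/13244 = 33/86

P(X=1) = 33/86 ≈ 38.37%


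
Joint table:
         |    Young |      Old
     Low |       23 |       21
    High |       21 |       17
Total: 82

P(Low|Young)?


P(Low|Young) = 23/(23+21) = 23/44

P = 23/44 ≈ 52.27%


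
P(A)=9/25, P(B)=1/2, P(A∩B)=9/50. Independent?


P(A)×P(B) = 9/50
P(A∩B) = 9/50
Equal ✓ → Independent

Yes, independent


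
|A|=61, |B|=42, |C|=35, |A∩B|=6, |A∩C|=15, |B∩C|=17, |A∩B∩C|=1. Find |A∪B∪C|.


|A∪B∪C| = 61+42+35-6-15-17+1 = 101

|A∪B∪C| = 101


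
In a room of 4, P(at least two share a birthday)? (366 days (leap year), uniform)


P(all different) = Π(366-i)/366 for i=0..3
= 0.983689
P(match) = 1 - 0.983689 = 0.016311

P ≈ 0.0163 ≈ 1.63%


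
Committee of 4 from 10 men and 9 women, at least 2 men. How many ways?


Count by #men:
  2M,2W: C(10,2)×C(9,2)=1620
  3M,1W: C(10,3)×C(9,1)=1080
  4M,0W: C(10,4)×C(9,0)=210
Total = 2910

2910


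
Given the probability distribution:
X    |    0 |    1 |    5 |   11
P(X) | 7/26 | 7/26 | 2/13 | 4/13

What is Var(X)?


E[X] = 115/26
E[X²] = 1075/26
Var(X) = E[X²] - (E[X])² = 1075/26 - 13225/676 = 14725/676

Var(X) = 14725/676 ≈ 21.7825


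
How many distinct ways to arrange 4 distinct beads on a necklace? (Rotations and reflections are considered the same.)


Free circular arrangements: rotations and reflections both identified.
(n-1)!/2 = 3!/2 = 6/2 = 3

3


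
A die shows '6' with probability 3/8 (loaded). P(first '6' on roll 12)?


Geometric: P(X=12) = (1-p)^(k-1)×p = (5/8)^11×3/8 = 146484375/68719476736

P(X=12) = 146484375/68719476736 ≈ 0.21%


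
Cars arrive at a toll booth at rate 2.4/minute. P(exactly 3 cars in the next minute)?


Poisson(λ=2.4): P(X=3) = e^(-λ)×λ^k/k!
= e^(-2.4) × 2.4^3 / 3!
≈ 0.09071795329 × 13.824 / 6 ≈ 0.209014

P(X=3) ≈ 0.209014 ≈ 20.90%


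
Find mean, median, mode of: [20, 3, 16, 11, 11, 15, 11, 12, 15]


Sorted: [3, 11, 11, 11, 12, 15, 15, 16, 20]
Mean = 114/9 = 38/3
Median = 12
Freq: {20: 1, 3: 1, 16: 1, 11: 3, 15: 2, 12: 1}
Mode: [11]

Mean=38/3, Median=12, Mode=11


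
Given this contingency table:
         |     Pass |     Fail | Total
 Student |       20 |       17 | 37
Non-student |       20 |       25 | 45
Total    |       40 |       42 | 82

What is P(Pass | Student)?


P(Pass | Student) = 20/(20+17) = 20/37

P(Pass|Student) = 20/37 ≈ 54.05%


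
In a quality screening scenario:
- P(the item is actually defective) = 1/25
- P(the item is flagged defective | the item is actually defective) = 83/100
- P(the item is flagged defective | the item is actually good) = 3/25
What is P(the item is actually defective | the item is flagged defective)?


Using Bayes' theorem:
P(A|B) = P(B|A)·P(A) / P(B)

P(the item is flagged defective) = 83/100 × 1/25 + 3/25 × 24/25
= 83/2500 + 72/625 = 371/2500

P(the item is actually defective|the item is flagged defective) = (83/2500) / (371/2500) = 83/371

P(the item is actually defective|the item is flagged defective) = 83/371 ≈ 22.37%


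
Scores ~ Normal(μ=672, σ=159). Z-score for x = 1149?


z = (x - μ)/σ = (1149 - 672)/159 = 3.0

z = 3.0


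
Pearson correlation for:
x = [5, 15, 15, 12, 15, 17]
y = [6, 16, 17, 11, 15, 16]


n=6, Σx=79, Σy=81, Σxy=1154, Σx²=1133, Σy²=1183
r = (6×1154 - 79×81)/√((6×1133 - 79²)(6×1183 - 81²))
= 525/√(557×537) = 525/√299109 ≈ 525/546.9086 ≈ 0.9599

r ≈ 0.9599


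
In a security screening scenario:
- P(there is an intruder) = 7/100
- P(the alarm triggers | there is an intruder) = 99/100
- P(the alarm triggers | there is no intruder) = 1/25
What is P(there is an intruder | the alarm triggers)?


Using Bayes' theorem:
P(A|B) = P(B|A)·P(A) / P(B)

P(the alarm triggers) = 99/100 × 7/100 + 1/25 × 93/100
= 693/10000 + 93/2500 = 213/2000

P(there is an intruder|the alarm triggers) = (693/10000) / (213/2000) = 231/355

P(there is an intruder|the alarm triggers) = 231/355 ≈ 65.07%


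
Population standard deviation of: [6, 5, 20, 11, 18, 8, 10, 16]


Mean = 94/8 = 47/4
  (6-47/4)²=529/16
  (5-47/4)²=729/16
  (20-47/4)²=1089/16
  (11-47/4)²=9/16
  (18-47/4)²=625/16
  (8-47/4)²=225/16
  (10-47/4)²=49/16
  (16-47/4)²=289/16
Σ(x-μ)² = 443/2
σ² = (443/2)/8 = 443/16

σ = √(443/16) ≈ 5.2619


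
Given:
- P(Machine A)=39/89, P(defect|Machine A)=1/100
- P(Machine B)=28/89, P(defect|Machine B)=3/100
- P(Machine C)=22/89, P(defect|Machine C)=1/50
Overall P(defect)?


P(B) = Σ P(B|Aᵢ)×P(Aᵢ)
  1/100×39/89 = 39/8900
  3/100×28/89 = 21/2225
  1/50×22/89 = 11/2225
Sum = 167/8900

P(defect) = 167/8900 ≈ 1.88%


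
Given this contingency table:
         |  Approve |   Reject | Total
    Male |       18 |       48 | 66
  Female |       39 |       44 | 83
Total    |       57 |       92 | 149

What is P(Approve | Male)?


P(Approve | Male) = 18/(18+48) = 18/66 = 3/11

P(Approve|Male) = 3/11 ≈ 27.27%


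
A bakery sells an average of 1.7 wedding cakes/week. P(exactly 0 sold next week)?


Poisson(λ=1.7): P(X=0) = e^(-λ)×λ^k/k!
= e^(-1.7) × 1.7^0 / 0!
≈ 0.1826835241 × 1 / 1 ≈ 0.182684

P(X=0) ≈ 0.182684 ≈ 18.27%


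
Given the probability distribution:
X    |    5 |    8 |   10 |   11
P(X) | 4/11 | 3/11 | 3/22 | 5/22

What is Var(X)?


E[X] = 173/22
E[X²] = 1489/22
Var(X) = E[X²] - (E[X])² = 1489/22 - 29929/484 = 2829/484

Var(X) = 2829/484 ≈ 5.8450


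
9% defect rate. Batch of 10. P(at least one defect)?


P(all good) = (91/100)^10 = 38941611811810745401/100000000000000000000
P(≥1 defect) = 61058388188189254599/100000000000000000000

P = 61058388188189254599/100000000000000000000 ≈ 61.06%


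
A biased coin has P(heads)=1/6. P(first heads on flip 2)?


Geometric: P(X=2) = (1-p)^(k-1)×p = (5/6)^1×1/6 = 5/36

P(X=2) = 5/36 ≈ 13.89%


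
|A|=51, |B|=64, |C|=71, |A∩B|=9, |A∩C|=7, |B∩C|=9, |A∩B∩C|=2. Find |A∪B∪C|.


|A∪B∪C| = 51+64+71-9-7-9+2 = 163

|A∪B∪C| = 163


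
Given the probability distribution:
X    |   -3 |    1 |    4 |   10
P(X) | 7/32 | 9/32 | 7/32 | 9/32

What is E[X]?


E[X] = Σ x·P(X=x)
= (-3)×(7/32) + (1)×(9/32) + (4)×(7/32) + (10)×(9/32)
= 53/16

E[X] = 53/16


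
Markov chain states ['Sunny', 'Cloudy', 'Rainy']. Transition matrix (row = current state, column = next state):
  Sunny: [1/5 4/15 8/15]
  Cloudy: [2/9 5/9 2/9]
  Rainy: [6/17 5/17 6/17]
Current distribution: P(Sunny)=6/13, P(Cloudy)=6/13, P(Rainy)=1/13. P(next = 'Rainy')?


P(next=Rainy) = Σᵢ P(now=i)×P(i→Rainy)
= 6/13×8/15 + 6/13×2/9 + 1/13×6/17
= 16/65 + 4/39 + 6/221 = 1246/3315

P = 1246/3315 ≈ 0.3759


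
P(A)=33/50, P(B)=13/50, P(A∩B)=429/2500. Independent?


P(A)×P(B) = 429/2500
P(A∩B) = 429/2500
Equal ✓ → Independent

Yes, independent


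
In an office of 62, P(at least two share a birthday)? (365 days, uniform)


P(all different) = Π(365-i)/365 for i=0..61
= 0.004090
P(match) = 1 - 0.004090 = 0.995910

P ≈ 0.9959 ≈ 99.59%


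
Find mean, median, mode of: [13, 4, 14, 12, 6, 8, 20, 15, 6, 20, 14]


Sorted: [4, 6, 6, 8, 12, 13, 14, 14, 15, 20, 20]
Mean = 132/11 = 12
Median = 13
Freq: {13: 1, 4: 1, 14: 2, 12: 1, 6: 2, 8: 1, 20: 2, 15: 1}
Mode: [6, 14, 20]

Mean=12, Median=13, Mode=[6, 14, 20]


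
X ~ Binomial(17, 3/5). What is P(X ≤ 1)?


P(X ≤ 1) = Σ P(X=i) for i=0..1
P(X=0) = 131072/762939453125
P(X=1) = 3342336/762939453125
Sum = 3473408/762939453125

P(X ≤ 1) = 3473408/762939453125 ≈ 0.00%


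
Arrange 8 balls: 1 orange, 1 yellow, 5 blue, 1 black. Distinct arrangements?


8!/(1!×1!×5!×1!) = 336

336


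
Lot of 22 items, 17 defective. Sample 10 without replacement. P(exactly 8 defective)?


Hypergeometric: C(17,8)×C(5,2)/C(22,10)
= 24310×10/646646 = 50/133

P(X=8) = 50/133 ≈ 37.59%


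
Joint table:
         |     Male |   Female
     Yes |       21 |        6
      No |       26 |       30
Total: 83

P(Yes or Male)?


P(Yes∨Male) = P(Yes) + P(Male) - P(Yes∧Male)
= (27 + 47 - 21)/83 = 53/83

P = 53/83 ≈ 63.86%


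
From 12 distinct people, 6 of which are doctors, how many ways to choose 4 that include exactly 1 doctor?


Choose 1 of the 6 doctors and 3 of the other 6 people:
C(6,1)×C(6,3) = 6×20 = 120

120


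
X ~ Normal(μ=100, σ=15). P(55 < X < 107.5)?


z₁=(55-100)/15=-3.0, z₂=(107.5-100)/15=0.5
P = Φ(0.5) - Φ(-3.0) = 0.691462 - 0.001350 = 0.690112 ≈ 0.6901

P(55 < X < 107.5) ≈ 0.6901


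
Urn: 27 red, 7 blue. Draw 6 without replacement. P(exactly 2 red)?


Hypergeometric: C(27,2)×C(7,4)/C(34,6)
= 351×35/1344904 = 12285/1344904

P(X=2) = 12285/1344904 ≈ 0.91%


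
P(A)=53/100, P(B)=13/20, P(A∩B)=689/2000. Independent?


P(A)×P(B) = 689/2000
P(A∩B) = 689/2000
Equal ✓ → Independent

Yes, independent


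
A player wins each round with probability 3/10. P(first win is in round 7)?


Geometric: P(X=7) = (1-p)^(k-1)×p = (7/10)^6×3/10 = 352947/10000000

P(X=7) = 352947/10000000 ≈ 3.53%


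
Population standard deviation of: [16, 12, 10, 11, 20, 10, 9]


Mean = 88/7
  (16-88/7)²=576/49
  (12-88/7)²=16/49
  (10-88/7)²=324/49
  (11-88/7)²=121/49
  (20-88/7)²=2704/49
  (10-88/7)²=324/49
  (9-88/7)²=625/49
Σ(x-μ)² = 670/7
σ² = (670/7)/7 = 670/49

σ = √(670/49) ≈ 3.6978


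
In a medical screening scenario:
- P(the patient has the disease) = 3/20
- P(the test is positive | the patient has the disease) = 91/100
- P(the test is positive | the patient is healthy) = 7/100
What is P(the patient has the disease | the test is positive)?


Using Bayes' theorem:
P(A|B) = P(B|A)·P(A) / P(B)

P(the test is positive) = 91/100 × 3/20 + 7/100 × 17/20
= 273/2000 + 119/2000 = 49/250

P(the patient has the disease|the test is positive) = (273/2000) / (49/250) = 39/56

P(the patient has the disease|the test is positive) = 39/56 ≈ 69.64%


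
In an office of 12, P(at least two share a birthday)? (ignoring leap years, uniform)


P(all different) = Π(365-i)/365 for i=0..11
= 0.832975
P(match) = 1 - 0.832975 = 0.167025

P ≈ 0.1670 ≈ 16.70%


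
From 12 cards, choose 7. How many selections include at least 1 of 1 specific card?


Complement: C(12,7) - C(11,7) = 792 - 330 = 462

462


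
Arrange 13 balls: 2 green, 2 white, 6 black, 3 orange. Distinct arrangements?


13!/(2!×2!×6!×3!) = 360360

360360


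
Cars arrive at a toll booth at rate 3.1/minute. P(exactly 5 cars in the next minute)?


Poisson(λ=3.1): P(X=5) = e^(-λ)×λ^k/k!
= e^(-3.1) × 3.1^5 / 5!
≈ 0.04504920239 × 286.29151 / 120 ≈ 0.107477

P(X=5) ≈ 0.107477 ≈ 10.75%


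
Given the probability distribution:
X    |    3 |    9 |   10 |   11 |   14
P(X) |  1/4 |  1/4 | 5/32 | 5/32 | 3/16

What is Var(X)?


E[X] = 285/32
E[X²] = 3001/32
Var(X) = E[X²] - (E[X])² = 3001/32 - 81225/1024 = 14807/1024

Var(X) = 14807/1024 ≈ 14.4600


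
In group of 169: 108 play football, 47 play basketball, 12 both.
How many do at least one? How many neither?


|A∪B| = 108+47-12 = 143
Neither = 169-143 = 26

At least one: 143; Neither: 26


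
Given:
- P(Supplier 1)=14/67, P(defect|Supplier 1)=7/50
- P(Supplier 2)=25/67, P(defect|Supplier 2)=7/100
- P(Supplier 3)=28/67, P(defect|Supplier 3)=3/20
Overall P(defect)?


P(B) = Σ P(B|Aᵢ)×P(Aᵢ)
  7/50×14/67 = 49/1675
  7/100×25/67 = 7/268
  3/20×28/67 = 21/335
Sum = 791/6700

P(defect) = 791/6700 ≈ 11.81%


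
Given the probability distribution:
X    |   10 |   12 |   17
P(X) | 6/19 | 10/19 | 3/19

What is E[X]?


E[X] = Σ x·P(X=x)
= (10)×(6/19) + (12)×(10/19) + (17)×(3/19)
= 231/19

E[X] = 231/19


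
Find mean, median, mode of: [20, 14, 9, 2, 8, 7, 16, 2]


Sorted: [2, 2, 7, 8, 9, 14, 16, 20]
Mean = 78/8 = 39/4
Median = 17/2
Freq: {20: 1, 14: 1, 9: 1, 2: 2, 8: 1, 7: 1, 16: 1}
Mode: [2]

Mean=39/4, Median=17/2, Mode=2


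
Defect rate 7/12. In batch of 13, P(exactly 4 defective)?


Binomial: P(X=4) = C(13,4)×p^4×(1-p)^9
= 715 × 2401/20736 × 1953125/5159780352 = 3352958984375/106993205379072

P(X=4) = 3352958984375/106993205379072 ≈ 3.13%


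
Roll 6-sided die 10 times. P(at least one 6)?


P(no 6)^10 = (5/6)^10 = 9765625/60466176
P(≥1) = 1 - 9765625/60466176 = 50700551/60466176

P = 50700551/60466176 ≈ 83.85%


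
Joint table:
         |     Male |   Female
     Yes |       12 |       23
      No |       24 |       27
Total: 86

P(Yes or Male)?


P(Yes∨Male) = P(Yes) + P(Male) - P(Yes∧Male)
= (35 + 36 - 12)/86 = 59/86

P = 59/86 ≈ 68.60%


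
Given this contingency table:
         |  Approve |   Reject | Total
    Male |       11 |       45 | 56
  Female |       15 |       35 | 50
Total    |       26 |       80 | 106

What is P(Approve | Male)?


P(Approve | Male) = 11/(11+45) = 11/56

P(Approve|Male) = 11/56 ≈ 19.64%


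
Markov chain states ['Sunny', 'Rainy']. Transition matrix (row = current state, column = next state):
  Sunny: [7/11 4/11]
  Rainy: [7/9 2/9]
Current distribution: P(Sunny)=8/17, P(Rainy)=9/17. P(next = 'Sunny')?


P(next=Sunny) = Σᵢ P(now=i)×P(i→Sunny)
= 8/17×7/11 + 9/17×7/9
= 56/187 + 7/17 = 133/187

P = 133/187 ≈ 0.7112


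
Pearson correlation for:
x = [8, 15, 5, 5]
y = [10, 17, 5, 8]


n=4, Σx=33, Σy=40, Σxy=400, Σx²=339, Σy²=478
r = (4×400 - 33×40)/√((4×339 - 33²)(4×478 - 40²))
= 280/√(267×312) = 280/√83304 ≈ 280/288.6243 ≈ 0.9701

r ≈ 0.9701


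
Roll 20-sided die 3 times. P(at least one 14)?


P(no 14)^3 = (19/20)^3 = 6859/8000
P(≥1) = 1 - 6859/8000 = 1141/8000

P = 1141/8000 ≈ 14.26%


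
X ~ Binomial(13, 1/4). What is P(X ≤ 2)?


P(X ≤ 2) = Σ P(X=i) for i=0..2
P(X=0) = 1594323/67108864
P(X=1) = 6908733/67108864
P(X=2) = 6908733/33554432
Sum = 11160261/33554432

P(X ≤ 2) = 11160261/33554432 ≈ 33.26%


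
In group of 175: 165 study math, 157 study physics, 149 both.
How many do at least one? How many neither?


|A∪B| = 165+157-149 = 173
Neither = 175-173 = 2

At least one: 173; Neither: 2


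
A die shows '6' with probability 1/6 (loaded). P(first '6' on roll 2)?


Geometric: P(X=2) = (1-p)^(k-1)×p = (5/6)^1×1/6 = 5/36

P(X=2) = 5/36 ≈ 13.89%


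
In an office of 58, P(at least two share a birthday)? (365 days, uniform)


P(all different) = Π(365-i)/365 for i=0..57
= 0.008335
P(match) = 1 - 0.008335 = 0.991665

P ≈ 0.9917 ≈ 99.17%


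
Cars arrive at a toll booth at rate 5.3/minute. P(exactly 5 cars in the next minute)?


Poisson(λ=5.3): P(X=5) = e^(-λ)×λ^k/k!
= e^(-5.3) × 5.3^5 / 5!
≈ 0.004991593907 × 4181.95493 / 120 ≈ 0.173955

P(X=5) ≈ 0.173955 ≈ 17.40%


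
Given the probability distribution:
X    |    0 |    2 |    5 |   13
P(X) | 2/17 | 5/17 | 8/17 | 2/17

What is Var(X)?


E[X] = 76/17
E[X²] = 558/17
Var(X) = E[X²] - (E[X])² = 558/17 - 5776/289 = 3710/289

Var(X) = 3710/289 ≈ 12.8374


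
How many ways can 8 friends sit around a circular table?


Circular arrangements of 8 distinct objects: fix one position to break rotational symmetry.
(n-1)! = 7! = 5040

5040


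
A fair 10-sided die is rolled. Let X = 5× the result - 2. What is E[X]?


E[die] = (1+10)/2 = 11/2
E[X] = 5×11/2 - 2 = 51/2

E[X] = 51/2


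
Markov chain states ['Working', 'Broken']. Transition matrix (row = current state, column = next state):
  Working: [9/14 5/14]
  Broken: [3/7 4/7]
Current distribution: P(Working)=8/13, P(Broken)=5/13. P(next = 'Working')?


P(next=Working) = Σᵢ P(now=i)×P(i→Working)
= 8/13×9/14 + 5/13×3/7
= 36/91 + 15/91 = 51/91

P = 51/91 ≈ 0.5604


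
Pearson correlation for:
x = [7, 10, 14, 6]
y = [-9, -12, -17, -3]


n=4, Σx=37, Σy=-41, Σxy=-439, Σx²=381, Σy²=523
r = (4×(-439) - 37×(-41))/√((4×381 - 37²)(4×523 - (-41)²))
= -239/√(155×411) = -239/√63705 ≈ -239/252.3985 ≈ -0.9469

r ≈ -0.9469


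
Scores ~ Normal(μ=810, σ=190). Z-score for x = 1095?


z = (x - μ)/σ = (1095 - 810)/190 = 1.5

z = 1.5


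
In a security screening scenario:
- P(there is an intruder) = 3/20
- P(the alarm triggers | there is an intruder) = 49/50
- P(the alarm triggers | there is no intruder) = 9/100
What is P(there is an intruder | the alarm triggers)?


Using Bayes' theorem:
P(A|B) = P(B|A)·P(A) / P(B)

P(the alarm triggers) = 49/50 × 3/20 + 9/100 × 17/20
= 147/1000 + 153/2000 = 447/2000

P(there is an intruder|the alarm triggers) = (147/1000) / (447/2000) = 98/149

P(there is an intruder|the alarm triggers) = 98/149 ≈ 65.77%


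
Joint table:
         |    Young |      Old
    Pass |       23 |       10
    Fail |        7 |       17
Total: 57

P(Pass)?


P(Pass) = (23+10)/57 = 33/57 = 11/19

P(Pass) = 11/19 ≈ 57.89%


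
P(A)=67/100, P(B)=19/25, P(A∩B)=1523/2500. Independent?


P(A)×P(B) = 1273/2500
P(A∩B) = 1523/2500
Not equal → NOT independent

No, not independent


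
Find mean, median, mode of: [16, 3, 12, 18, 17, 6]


Sorted: [3, 6, 12, 16, 17, 18]
Mean = 72/6 = 12
Median = 14
Freq: {16: 1, 3: 1, 12: 1, 18: 1, 17: 1, 6: 1}
Mode: No mode

Mean=12, Median=14, Mode=No mode


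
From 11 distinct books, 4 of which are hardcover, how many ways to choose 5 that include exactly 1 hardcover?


Choose 1 of the 4 hardcovers and 4 of the other 7 books:
C(4,1)×C(7,4) = 4×35 = 140

140


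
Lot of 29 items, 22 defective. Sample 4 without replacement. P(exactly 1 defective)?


Hypergeometric: C(22,1)×C(7,3)/C(29,4)
= 22×35/23751 = 110/3393

P(X=1) = 110/3393 ≈ 3.24%


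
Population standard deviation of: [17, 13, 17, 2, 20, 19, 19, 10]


Mean = 117/8
  (17-117/8)²=361/64
  (13-117/8)²=169/64
  (17-117/8)²=361/64
  (2-117/8)²=10201/64
  (20-117/8)²=1849/64
  (19-117/8)²=1225/64
  (19-117/8)²=1225/64
  (10-117/8)²=1369/64
Σ(x-μ)² = 2095/8
σ² = (2095/8)/8 = 2095/64

σ = √(2095/64) ≈ 5.7214


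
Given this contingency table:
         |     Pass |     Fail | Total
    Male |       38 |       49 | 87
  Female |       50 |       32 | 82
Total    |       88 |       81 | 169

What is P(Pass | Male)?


P(Pass | Male) = 38/(38+49) = 38/87

P(Pass|Male) = 38/87 ≈ 43.68%


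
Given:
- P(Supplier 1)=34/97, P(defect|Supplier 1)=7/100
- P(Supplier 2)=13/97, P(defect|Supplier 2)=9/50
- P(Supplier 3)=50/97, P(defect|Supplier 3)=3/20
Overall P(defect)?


P(B) = Σ P(B|Aᵢ)×P(Aᵢ)
  7/100×34/97 = 119/4850
  9/50×13/97 = 117/4850
  3/20×50/97 = 15/194
Sum = 611/4850

P(defect) = 611/4850 ≈ 12.60%


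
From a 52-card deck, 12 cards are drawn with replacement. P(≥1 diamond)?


P(not a diamond) = 39/52 = 3/4
P(none in 12 draws) = (3/4)^12 = 531441/16777216
P(≥1 diamond) = 1 - 531441/16777216 = 16245775/16777216

P = 16245775/16777216 ≈ 96.83%


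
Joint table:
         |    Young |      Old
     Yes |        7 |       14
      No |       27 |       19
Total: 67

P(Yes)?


P(Yes) = (7+14)/67 = 21/67

P(Yes) = 21/67 ≈ 31.34%


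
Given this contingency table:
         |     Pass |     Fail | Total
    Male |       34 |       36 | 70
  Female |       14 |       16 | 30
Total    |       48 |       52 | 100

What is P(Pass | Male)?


P(Pass | Male) = 34/(34+36) = 34/70 = 17/35

P(Pass|Male) = 17/35 ≈ 48.57%


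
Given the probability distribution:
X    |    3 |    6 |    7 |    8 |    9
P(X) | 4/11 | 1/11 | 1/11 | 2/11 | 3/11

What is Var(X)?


E[X] = 68/11
E[X²] = 492/11
Var(X) = E[X²] - (E[X])² = 492/11 - 4624/121 = 788/121

Var(X) = 788/121 ≈ 6.5124


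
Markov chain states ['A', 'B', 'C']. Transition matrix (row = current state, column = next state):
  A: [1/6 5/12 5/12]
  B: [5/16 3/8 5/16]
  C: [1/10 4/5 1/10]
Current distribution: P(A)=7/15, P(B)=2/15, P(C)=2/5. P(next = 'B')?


P(next=B) = Σᵢ P(now=i)×P(i→B)
= 7/15×5/12 + 2/15×3/8 + 2/5×4/5
= 7/36 + 1/20 + 8/25 = 127/225

P = 127/225 ≈ 0.5644


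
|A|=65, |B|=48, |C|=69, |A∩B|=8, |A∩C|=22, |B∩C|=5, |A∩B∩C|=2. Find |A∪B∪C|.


|A∪B∪C| = 65+48+69-8-22-5+2 = 149

|A∪B∪C| = 149


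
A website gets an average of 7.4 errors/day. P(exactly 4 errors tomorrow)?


Poisson(λ=7.4): P(X=4) = e^(-λ)×λ^k/k!
= e^(-7.4) × 7.4^4 / 4!
≈ 0.0006112527611 × 2998.6576 / 24 ≈ 0.076372

P(X=4) ≈ 0.076372 ≈ 7.64%


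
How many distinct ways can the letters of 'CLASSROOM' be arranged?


Letters: 9, freq: {'C': 1, 'L': 1, 'A': 1, 'S': 2, 'R': 1, 'O': 2, 'M': 1}
9!/(1!×1!×1!×2!×1!×2!×1!) = 362880/4 = 90720

90720


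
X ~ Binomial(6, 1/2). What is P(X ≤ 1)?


P(X ≤ 1) = Σ P(X=i) for i=0..1
P(X=0) = 1/64
P(X=1) = 3/32
Sum = 7/64

P(X ≤ 1) = 7/64 ≈ 10.94%


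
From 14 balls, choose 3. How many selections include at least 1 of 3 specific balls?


Complement: C(14,3) - C(11,3) = 364 - 165 = 199

199


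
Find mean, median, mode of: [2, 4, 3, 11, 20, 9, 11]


Sorted: [2, 3, 4, 9, 11, 11, 20]
Mean = 60/7
Median = 9
Freq: {2: 1, 4: 1, 3: 1, 11: 2, 20: 1, 9: 1}
Mode: [11]

Mean=60/7, Median=9, Mode=11


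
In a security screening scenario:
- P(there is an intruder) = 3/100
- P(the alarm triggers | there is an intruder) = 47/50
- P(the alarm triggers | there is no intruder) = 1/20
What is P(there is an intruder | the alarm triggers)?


Using Bayes' theorem:
P(A|B) = P(B|A)·P(A) / P(B)

P(the alarm triggers) = 47/50 × 3/100 + 1/20 × 97/100
= 141/5000 + 97/2000 = 767/10000

P(there is an intruder|the alarm triggers) = (141/5000) / (767/10000) = 282/767

P(there is an intruder|the alarm triggers) = 282/767 ≈ 36.77%


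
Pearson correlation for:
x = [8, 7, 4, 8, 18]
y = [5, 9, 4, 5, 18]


n=5, Σx=45, Σy=41, Σxy=483, Σx²=517, Σy²=471
r = (5×483 - 45×41)/√((5×517 - 45²)(5×471 - 41²))
= 570/√(560×674) = 570/√377440 ≈ 570/614.3615 ≈ 0.9278

r ≈ 0.9278


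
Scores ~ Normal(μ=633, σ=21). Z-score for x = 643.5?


z = (x - μ)/σ = (643.5 - 633)/21 = 0.5

z = 0.5


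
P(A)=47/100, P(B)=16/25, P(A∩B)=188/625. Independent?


P(A)×P(B) = 188/625
P(A∩B) = 188/625
Equal ✓ → Independent

Yes, independent


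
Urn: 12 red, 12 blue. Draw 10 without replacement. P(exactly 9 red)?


Hypergeometric: C(12,9)×C(12,1)/C(24,10)
= 220×12/1961256 = 10/7429

P(X=9) = 10/7429 ≈ 0.13%


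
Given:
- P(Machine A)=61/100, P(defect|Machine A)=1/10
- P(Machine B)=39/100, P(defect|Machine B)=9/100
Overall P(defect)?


P(B) = Σ P(B|Aᵢ)×P(Aᵢ)
  1/10×61/100 = 61/1000
  9/100×39/100 = 351/10000
Sum = 961/10000

P(defect) = 961/10000 ≈ 9.61%


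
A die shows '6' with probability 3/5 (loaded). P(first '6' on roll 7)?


Geometric: P(X=7) = (1-p)^(k-1)×p = (2/5)^6×3/5 = 192/78125

P(X=7) = 192/78125 ≈ 0.25%


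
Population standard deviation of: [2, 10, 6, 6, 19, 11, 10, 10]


Mean = 74/8 = 37/4
  (2-37/4)²=841/16
  (10-37/4)²=9/16
  (6-37/4)²=169/16
  (6-37/4)²=169/16
  (19-37/4)²=1521/16
  (11-37/4)²=49/16
  (10-37/4)²=9/16
  (10-37/4)²=9/16
Σ(x-μ)² = 347/2
σ² = (347/2)/8 = 347/16

σ = √(347/16) ≈ 4.6570


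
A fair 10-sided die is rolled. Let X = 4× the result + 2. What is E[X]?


E[die] = (1+10)/2 = 11/2
E[X] = 4×11/2 + 2 = 24

E[X] = 24


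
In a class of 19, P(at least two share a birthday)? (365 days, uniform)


P(all different) = Π(365-i)/365 for i=0..18
= 0.620881
P(match) = 1 - 0.620881 = 0.379119

P ≈ 0.3791 ≈ 37.91%


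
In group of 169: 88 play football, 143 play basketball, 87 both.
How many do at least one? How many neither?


|A∪B| = 88+143-87 = 144
Neither = 169-144 = 25

At least one: 144; Neither: 25


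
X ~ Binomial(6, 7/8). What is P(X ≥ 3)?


P(X ≥ 3) = Σ P(X=i) for i=3..6
P(X=3) = 1715/65536
P(X=4) = 36015/262144
P(X=5) = 50421/131072
P(X=6) = 117649/262144
Sum = 130683/131072

P(X ≥ 3) = 130683/131072 ≈ 99.70%


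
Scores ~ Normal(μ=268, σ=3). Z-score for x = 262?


z = (x - μ)/σ = (262 - 268)/3 = -2.0

z = -2.0


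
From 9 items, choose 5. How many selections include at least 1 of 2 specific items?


Complement: C(9,5) - C(7,5) = 126 - 21 = 105

105


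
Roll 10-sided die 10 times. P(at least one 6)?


P(no 6)^10 = (9/10)^10 = 3486784401/10000000000
P(≥1) = 1 - 3486784401/10000000000 = 6513215599/10000000000

P = 6513215599/10000000000 ≈ 65.13%


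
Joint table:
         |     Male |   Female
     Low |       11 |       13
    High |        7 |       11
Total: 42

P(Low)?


P(Low) = (11+13)/42 = 24/42 = 4/7

P(Low) = 4/7 ≈ 57.14%


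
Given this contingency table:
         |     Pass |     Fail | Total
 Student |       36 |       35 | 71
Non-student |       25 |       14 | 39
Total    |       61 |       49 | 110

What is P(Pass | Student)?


P(Pass | Student) = 36/(36+35) = 36/71

P(Pass|Student) = 36/71 ≈ 50.70%


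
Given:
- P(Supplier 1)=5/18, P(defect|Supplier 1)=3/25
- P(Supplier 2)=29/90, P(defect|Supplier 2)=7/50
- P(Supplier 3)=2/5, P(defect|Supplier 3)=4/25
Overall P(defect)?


P(B) = Σ P(B|Aᵢ)×P(Aᵢ)
  3/25×5/18 = 1/30
  7/50×29/90 = 203/4500
  4/25×2/5 = 8/125
Sum = 641/4500

P(defect) = 641/4500 ≈ 14.24%


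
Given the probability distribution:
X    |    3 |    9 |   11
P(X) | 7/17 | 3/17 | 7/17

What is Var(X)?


E[X] = 125/17
E[X²] = 1153/17
Var(X) = E[X²] - (E[X])² = 1153/17 - 15625/289 = 3976/289

Var(X) = 3976/289 ≈ 13.7578


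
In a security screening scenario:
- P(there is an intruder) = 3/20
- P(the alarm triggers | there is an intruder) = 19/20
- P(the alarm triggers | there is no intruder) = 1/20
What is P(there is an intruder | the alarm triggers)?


Using Bayes' theorem:
P(A|B) = P(B|A)·P(A) / P(B)

P(the alarm triggers) = 19/20 × 3/20 + 1/20 × 17/20
= 57/400 + 17/400 = 37/200

P(there is an intruder|the alarm triggers) = (57/400) / (37/200) = 57/74

P(there is an intruder|the alarm triggers) = 57/74 ≈ 77.03%


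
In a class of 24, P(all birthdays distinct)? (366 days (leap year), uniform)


P(all different) = Π(366-i)/366 for i=0..23
= (366/366)×(365/366)×...×(343/366)
= 0.462654

P ≈ 0.4627 ≈ 46.27%


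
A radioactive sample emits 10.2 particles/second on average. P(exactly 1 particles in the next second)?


Poisson(λ=10.2): P(X=1) = e^(-λ)×λ^k/k!
= e^(-10.2) × 10.2^1 / 1!
≈ 3.717031868e-05 × 10.2 / 1 ≈ 0.000379

P(X=1) ≈ 0.000379 ≈ 0.04%


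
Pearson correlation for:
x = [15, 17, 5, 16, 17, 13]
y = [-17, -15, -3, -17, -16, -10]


n=6, Σx=83, Σy=-78, Σxy=-1199, Σx²=1253, Σy²=1168
r = (6×(-1199) - 83×(-78))/√((6×1253 - 83²)(6×1168 - (-78)²))
= -720/√(629×924) = -720/√581196 ≈ -720/762.3621 ≈ -0.9444

r ≈ -0.9444


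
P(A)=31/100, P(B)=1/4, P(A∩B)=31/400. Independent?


P(A)×P(B) = 31/400
P(A∩B) = 31/400
Equal ✓ → Independent

Yes, independent


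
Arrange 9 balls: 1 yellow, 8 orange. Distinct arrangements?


9!/(1!×8!) = 9

9


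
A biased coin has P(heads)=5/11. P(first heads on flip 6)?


Geometric: P(X=6) = (1-p)^(k-1)×p = (6/11)^5×5/11 = 38880/1771561

P(X=6) = 38880/1771561 ≈ 2.19%


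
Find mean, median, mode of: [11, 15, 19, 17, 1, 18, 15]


Sorted: [1, 11, 15, 15, 17, 18, 19]
Mean = 96/7
Median = 15
Freq: {11: 1, 15: 2, 19: 1, 17: 1, 1: 1, 18: 1}
Mode: [15]

Mean=96/7, Median=15, Mode=15


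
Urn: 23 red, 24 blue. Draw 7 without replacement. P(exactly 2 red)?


Hypergeometric: C(23,2)×C(24,5)/C(47,7)
= 253×42504/62891499 = 14168/82861

P(X=2) = 14168/82861 ≈ 17.10%
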